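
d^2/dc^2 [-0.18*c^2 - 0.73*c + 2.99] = -0.360000000000000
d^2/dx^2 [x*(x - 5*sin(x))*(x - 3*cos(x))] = 5*x^2*sin(x) + 3*x^2*cos(x) + 12*x*sin(x) - 30*x*sin(2*x) - 20*x*cos(x) + 6*x - 10*sin(x) - 6*cos(x) + 30*cos(2*x)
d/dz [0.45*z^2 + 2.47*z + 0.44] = 0.9*z + 2.47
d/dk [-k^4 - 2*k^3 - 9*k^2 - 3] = 2*k*(-2*k^2 - 3*k - 9)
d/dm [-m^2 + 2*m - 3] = 2 - 2*m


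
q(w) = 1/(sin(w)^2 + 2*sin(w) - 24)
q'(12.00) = 0.00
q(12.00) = -0.04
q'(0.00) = 0.00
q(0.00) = -0.04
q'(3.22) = 0.00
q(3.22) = -0.04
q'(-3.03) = 0.00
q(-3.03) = -0.04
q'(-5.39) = -0.00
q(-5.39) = -0.05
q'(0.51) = -0.01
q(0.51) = -0.04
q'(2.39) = 0.01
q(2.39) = -0.05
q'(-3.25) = 0.00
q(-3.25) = -0.04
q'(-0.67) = -0.00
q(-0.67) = -0.04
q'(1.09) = -0.00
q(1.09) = -0.05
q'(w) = (-2*sin(w)*cos(w) - 2*cos(w))/(sin(w)^2 + 2*sin(w) - 24)^2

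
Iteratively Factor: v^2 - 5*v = (v)*(v - 5)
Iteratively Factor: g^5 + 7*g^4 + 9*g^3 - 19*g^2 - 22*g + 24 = (g - 1)*(g^4 + 8*g^3 + 17*g^2 - 2*g - 24) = (g - 1)*(g + 3)*(g^3 + 5*g^2 + 2*g - 8) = (g - 1)^2*(g + 3)*(g^2 + 6*g + 8) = (g - 1)^2*(g + 3)*(g + 4)*(g + 2)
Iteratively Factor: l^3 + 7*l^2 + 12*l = (l + 4)*(l^2 + 3*l) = (l + 3)*(l + 4)*(l)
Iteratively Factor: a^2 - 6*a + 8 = (a - 4)*(a - 2)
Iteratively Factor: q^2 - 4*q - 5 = (q + 1)*(q - 5)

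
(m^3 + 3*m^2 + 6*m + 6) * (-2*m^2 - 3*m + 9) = -2*m^5 - 9*m^4 - 12*m^3 - 3*m^2 + 36*m + 54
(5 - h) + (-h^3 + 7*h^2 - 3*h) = -h^3 + 7*h^2 - 4*h + 5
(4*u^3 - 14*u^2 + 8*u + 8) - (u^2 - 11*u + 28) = 4*u^3 - 15*u^2 + 19*u - 20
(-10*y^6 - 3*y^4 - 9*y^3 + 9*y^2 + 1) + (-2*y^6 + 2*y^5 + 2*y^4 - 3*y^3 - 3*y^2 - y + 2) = -12*y^6 + 2*y^5 - y^4 - 12*y^3 + 6*y^2 - y + 3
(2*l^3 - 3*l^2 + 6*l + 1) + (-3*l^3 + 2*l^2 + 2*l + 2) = -l^3 - l^2 + 8*l + 3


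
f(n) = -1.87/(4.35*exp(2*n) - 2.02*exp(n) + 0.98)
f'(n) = -1.87*(-8.7*exp(2*n) + 2.02*exp(n))/(4.35*exp(2*n) - 2.02*exp(n) + 0.98)^2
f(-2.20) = -2.31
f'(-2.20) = -0.33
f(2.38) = -0.00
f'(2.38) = 0.01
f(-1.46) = -2.51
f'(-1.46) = 0.00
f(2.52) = -0.00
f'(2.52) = 0.01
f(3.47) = -0.00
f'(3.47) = 0.00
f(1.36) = -0.03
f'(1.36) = 0.07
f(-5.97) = -1.92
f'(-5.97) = -0.01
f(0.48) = -0.21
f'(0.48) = 0.44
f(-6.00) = -1.92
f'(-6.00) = -0.00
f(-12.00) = -1.91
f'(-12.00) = 0.00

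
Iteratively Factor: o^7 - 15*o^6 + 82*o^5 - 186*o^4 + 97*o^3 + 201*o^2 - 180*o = (o - 5)*(o^6 - 10*o^5 + 32*o^4 - 26*o^3 - 33*o^2 + 36*o) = (o - 5)*(o - 3)*(o^5 - 7*o^4 + 11*o^3 + 7*o^2 - 12*o) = (o - 5)*(o - 3)*(o + 1)*(o^4 - 8*o^3 + 19*o^2 - 12*o) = (o - 5)*(o - 3)^2*(o + 1)*(o^3 - 5*o^2 + 4*o) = o*(o - 5)*(o - 3)^2*(o + 1)*(o^2 - 5*o + 4) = o*(o - 5)*(o - 4)*(o - 3)^2*(o + 1)*(o - 1)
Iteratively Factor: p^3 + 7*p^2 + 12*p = (p + 3)*(p^2 + 4*p) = p*(p + 3)*(p + 4)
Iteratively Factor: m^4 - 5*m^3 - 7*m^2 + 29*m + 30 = (m + 2)*(m^3 - 7*m^2 + 7*m + 15) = (m + 1)*(m + 2)*(m^2 - 8*m + 15) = (m - 5)*(m + 1)*(m + 2)*(m - 3)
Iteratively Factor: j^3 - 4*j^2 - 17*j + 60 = (j + 4)*(j^2 - 8*j + 15) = (j - 5)*(j + 4)*(j - 3)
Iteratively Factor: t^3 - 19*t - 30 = (t + 3)*(t^2 - 3*t - 10) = (t - 5)*(t + 3)*(t + 2)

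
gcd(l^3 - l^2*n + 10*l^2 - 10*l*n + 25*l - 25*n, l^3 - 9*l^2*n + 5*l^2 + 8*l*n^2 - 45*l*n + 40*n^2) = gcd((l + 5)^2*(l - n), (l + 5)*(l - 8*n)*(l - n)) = l^2 - l*n + 5*l - 5*n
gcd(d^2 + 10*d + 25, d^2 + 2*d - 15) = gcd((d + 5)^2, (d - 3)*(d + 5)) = d + 5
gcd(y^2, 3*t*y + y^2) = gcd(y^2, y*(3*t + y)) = y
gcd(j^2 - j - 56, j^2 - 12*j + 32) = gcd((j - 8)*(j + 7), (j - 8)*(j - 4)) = j - 8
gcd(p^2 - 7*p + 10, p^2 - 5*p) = p - 5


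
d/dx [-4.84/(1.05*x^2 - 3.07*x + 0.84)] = (10.164*x - 14.8588)/(1.05*x^2 - 3.07*x + 0.84)^2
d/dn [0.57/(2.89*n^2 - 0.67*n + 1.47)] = (0.3819 - 3.2946*n)/(2.89*n^2 - 0.67*n + 1.47)^2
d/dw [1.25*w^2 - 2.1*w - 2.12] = 2.5*w - 2.1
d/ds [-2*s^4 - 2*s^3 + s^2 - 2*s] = -8*s^3 - 6*s^2 + 2*s - 2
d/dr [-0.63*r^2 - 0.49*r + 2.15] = -1.26*r - 0.49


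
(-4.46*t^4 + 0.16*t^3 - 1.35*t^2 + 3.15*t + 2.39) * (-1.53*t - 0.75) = 6.8238*t^5 + 3.1002*t^4 + 1.9455*t^3 - 3.807*t^2 - 6.0192*t - 1.7925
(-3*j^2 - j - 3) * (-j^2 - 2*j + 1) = 3*j^4 + 7*j^3 + 2*j^2 + 5*j - 3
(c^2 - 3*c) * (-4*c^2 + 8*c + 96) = -4*c^4 + 20*c^3 + 72*c^2 - 288*c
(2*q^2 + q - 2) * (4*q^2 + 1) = 8*q^4 + 4*q^3 - 6*q^2 + q - 2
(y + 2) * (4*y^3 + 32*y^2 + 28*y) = 4*y^4 + 40*y^3 + 92*y^2 + 56*y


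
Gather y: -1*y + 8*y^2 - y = 8*y^2 - 2*y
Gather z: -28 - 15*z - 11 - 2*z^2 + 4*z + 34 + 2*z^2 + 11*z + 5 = 0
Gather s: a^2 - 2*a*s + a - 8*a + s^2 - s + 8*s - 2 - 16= a^2 - 7*a + s^2 + s*(7 - 2*a) - 18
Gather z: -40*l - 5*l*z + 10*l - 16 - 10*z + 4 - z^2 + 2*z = -30*l - z^2 + z*(-5*l - 8) - 12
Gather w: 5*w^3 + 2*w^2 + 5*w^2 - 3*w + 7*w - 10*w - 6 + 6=5*w^3 + 7*w^2 - 6*w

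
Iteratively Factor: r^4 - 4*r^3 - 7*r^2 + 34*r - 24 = (r - 2)*(r^3 - 2*r^2 - 11*r + 12) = (r - 2)*(r + 3)*(r^2 - 5*r + 4) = (r - 2)*(r - 1)*(r + 3)*(r - 4)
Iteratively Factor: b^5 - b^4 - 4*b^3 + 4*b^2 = (b + 2)*(b^4 - 3*b^3 + 2*b^2) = b*(b + 2)*(b^3 - 3*b^2 + 2*b) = b*(b - 1)*(b + 2)*(b^2 - 2*b) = b*(b - 2)*(b - 1)*(b + 2)*(b)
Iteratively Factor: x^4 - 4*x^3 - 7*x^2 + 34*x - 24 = (x + 3)*(x^3 - 7*x^2 + 14*x - 8) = (x - 1)*(x + 3)*(x^2 - 6*x + 8) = (x - 2)*(x - 1)*(x + 3)*(x - 4)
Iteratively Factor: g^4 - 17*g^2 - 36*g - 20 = (g + 2)*(g^3 - 2*g^2 - 13*g - 10) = (g - 5)*(g + 2)*(g^2 + 3*g + 2) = (g - 5)*(g + 2)^2*(g + 1)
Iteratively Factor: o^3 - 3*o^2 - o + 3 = (o - 1)*(o^2 - 2*o - 3) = (o - 1)*(o + 1)*(o - 3)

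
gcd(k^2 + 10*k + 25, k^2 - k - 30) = k + 5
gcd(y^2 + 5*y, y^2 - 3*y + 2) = 1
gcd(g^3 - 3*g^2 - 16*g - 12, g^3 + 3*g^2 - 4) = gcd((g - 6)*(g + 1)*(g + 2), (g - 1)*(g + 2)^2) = g + 2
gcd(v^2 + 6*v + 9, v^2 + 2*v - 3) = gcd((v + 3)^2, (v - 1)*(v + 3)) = v + 3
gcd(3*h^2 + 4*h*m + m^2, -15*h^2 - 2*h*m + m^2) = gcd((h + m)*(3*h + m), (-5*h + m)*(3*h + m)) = 3*h + m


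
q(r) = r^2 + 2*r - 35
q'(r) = 2*r + 2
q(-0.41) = -35.65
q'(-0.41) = 1.18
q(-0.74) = -35.93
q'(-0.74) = 0.52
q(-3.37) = -30.38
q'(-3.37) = -4.74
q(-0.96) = -36.00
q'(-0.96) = 0.08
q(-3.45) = -30.00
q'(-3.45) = -4.90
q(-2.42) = -33.98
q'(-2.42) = -2.84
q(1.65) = -28.98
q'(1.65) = 5.30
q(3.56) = -15.21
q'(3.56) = 9.12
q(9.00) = 64.00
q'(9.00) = 20.00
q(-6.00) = -11.00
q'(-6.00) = -10.00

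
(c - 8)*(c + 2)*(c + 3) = c^3 - 3*c^2 - 34*c - 48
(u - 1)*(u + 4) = u^2 + 3*u - 4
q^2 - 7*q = q*(q - 7)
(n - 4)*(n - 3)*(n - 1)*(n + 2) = n^4 - 6*n^3 + 3*n^2 + 26*n - 24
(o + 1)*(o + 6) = o^2 + 7*o + 6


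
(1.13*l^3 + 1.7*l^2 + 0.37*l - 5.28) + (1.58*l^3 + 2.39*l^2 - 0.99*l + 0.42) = 2.71*l^3 + 4.09*l^2 - 0.62*l - 4.86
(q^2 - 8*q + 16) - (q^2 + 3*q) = 16 - 11*q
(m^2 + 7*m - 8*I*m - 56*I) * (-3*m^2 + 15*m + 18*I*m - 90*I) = -3*m^4 - 6*m^3 + 42*I*m^3 + 249*m^2 + 84*I*m^2 + 288*m - 1470*I*m - 5040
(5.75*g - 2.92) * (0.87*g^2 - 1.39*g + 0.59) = 5.0025*g^3 - 10.5329*g^2 + 7.4513*g - 1.7228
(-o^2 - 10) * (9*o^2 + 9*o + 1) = -9*o^4 - 9*o^3 - 91*o^2 - 90*o - 10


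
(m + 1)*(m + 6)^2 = m^3 + 13*m^2 + 48*m + 36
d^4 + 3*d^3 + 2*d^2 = d^2*(d + 1)*(d + 2)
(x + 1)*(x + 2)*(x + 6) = x^3 + 9*x^2 + 20*x + 12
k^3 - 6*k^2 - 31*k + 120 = (k - 8)*(k - 3)*(k + 5)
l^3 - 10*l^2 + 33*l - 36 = (l - 4)*(l - 3)^2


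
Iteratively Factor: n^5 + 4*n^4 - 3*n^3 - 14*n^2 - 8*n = (n + 4)*(n^4 - 3*n^2 - 2*n) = (n + 1)*(n + 4)*(n^3 - n^2 - 2*n) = n*(n + 1)*(n + 4)*(n^2 - n - 2) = n*(n - 2)*(n + 1)*(n + 4)*(n + 1)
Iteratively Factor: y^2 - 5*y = (y - 5)*(y)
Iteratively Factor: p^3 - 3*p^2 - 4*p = (p - 4)*(p^2 + p) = p*(p - 4)*(p + 1)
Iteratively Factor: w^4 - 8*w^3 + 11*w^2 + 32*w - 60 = (w - 5)*(w^3 - 3*w^2 - 4*w + 12) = (w - 5)*(w - 3)*(w^2 - 4) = (w - 5)*(w - 3)*(w + 2)*(w - 2)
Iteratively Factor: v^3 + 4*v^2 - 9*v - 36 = (v + 4)*(v^2 - 9) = (v - 3)*(v + 4)*(v + 3)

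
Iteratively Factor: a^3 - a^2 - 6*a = (a + 2)*(a^2 - 3*a) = a*(a + 2)*(a - 3)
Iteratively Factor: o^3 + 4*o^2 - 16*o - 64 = (o - 4)*(o^2 + 8*o + 16) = (o - 4)*(o + 4)*(o + 4)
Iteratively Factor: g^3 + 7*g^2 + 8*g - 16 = (g + 4)*(g^2 + 3*g - 4) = (g - 1)*(g + 4)*(g + 4)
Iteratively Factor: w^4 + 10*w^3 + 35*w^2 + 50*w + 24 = (w + 4)*(w^3 + 6*w^2 + 11*w + 6) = (w + 1)*(w + 4)*(w^2 + 5*w + 6) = (w + 1)*(w + 2)*(w + 4)*(w + 3)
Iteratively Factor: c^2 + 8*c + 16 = (c + 4)*(c + 4)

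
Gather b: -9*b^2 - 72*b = -9*b^2 - 72*b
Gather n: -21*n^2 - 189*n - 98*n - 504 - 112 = -21*n^2 - 287*n - 616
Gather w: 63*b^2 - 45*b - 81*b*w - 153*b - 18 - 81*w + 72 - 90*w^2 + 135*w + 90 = 63*b^2 - 198*b - 90*w^2 + w*(54 - 81*b) + 144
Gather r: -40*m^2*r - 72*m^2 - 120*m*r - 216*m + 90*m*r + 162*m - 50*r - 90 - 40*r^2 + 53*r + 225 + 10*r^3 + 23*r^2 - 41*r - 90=-72*m^2 - 54*m + 10*r^3 - 17*r^2 + r*(-40*m^2 - 30*m - 38) + 45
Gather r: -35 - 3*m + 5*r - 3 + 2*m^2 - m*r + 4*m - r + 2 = 2*m^2 + m + r*(4 - m) - 36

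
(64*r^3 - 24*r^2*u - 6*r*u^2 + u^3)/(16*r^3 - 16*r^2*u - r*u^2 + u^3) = (16*r^2 - 10*r*u + u^2)/(4*r^2 - 5*r*u + u^2)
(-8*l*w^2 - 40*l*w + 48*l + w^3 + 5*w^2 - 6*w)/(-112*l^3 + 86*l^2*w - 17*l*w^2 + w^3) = (w^2 + 5*w - 6)/(14*l^2 - 9*l*w + w^2)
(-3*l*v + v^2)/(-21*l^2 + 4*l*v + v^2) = v/(7*l + v)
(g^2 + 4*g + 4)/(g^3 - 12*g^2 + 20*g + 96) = (g + 2)/(g^2 - 14*g + 48)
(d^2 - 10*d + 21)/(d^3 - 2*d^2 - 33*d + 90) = (d - 7)/(d^2 + d - 30)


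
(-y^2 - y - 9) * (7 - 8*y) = 8*y^3 + y^2 + 65*y - 63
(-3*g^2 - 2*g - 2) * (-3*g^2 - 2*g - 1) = 9*g^4 + 12*g^3 + 13*g^2 + 6*g + 2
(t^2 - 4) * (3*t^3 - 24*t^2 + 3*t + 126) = 3*t^5 - 24*t^4 - 9*t^3 + 222*t^2 - 12*t - 504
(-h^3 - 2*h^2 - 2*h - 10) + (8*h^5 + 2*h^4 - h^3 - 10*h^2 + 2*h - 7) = 8*h^5 + 2*h^4 - 2*h^3 - 12*h^2 - 17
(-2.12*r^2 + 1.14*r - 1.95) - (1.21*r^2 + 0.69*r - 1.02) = -3.33*r^2 + 0.45*r - 0.93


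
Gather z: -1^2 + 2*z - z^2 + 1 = -z^2 + 2*z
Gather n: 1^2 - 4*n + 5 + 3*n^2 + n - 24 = 3*n^2 - 3*n - 18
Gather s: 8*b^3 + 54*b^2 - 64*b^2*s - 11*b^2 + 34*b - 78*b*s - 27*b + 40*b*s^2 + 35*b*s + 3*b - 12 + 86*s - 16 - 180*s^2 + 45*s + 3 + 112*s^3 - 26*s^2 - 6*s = 8*b^3 + 43*b^2 + 10*b + 112*s^3 + s^2*(40*b - 206) + s*(-64*b^2 - 43*b + 125) - 25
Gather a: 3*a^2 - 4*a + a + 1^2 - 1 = 3*a^2 - 3*a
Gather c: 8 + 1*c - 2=c + 6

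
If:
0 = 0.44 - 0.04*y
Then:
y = 11.00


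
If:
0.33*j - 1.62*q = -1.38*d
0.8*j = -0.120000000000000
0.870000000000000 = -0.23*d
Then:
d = -3.78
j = -0.15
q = -3.25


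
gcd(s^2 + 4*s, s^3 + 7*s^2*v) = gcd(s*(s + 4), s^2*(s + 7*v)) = s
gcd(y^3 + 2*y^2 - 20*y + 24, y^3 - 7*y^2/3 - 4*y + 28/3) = y - 2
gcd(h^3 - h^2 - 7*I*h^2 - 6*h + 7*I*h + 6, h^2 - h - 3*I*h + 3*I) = h - 1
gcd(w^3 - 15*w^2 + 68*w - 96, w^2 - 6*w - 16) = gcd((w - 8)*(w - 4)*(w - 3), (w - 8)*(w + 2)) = w - 8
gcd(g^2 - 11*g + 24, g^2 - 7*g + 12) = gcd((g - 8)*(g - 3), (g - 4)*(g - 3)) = g - 3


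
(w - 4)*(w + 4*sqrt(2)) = w^2 - 4*w + 4*sqrt(2)*w - 16*sqrt(2)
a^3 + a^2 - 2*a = a*(a - 1)*(a + 2)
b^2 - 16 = (b - 4)*(b + 4)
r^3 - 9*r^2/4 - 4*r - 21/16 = (r - 7/2)*(r + 1/2)*(r + 3/4)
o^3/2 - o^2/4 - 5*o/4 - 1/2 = (o/2 + 1/2)*(o - 2)*(o + 1/2)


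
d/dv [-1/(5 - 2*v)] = -2/(2*v - 5)^2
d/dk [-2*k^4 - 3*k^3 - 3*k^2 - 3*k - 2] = -8*k^3 - 9*k^2 - 6*k - 3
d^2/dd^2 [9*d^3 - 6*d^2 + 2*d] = 54*d - 12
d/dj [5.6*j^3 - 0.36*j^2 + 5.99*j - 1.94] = 16.8*j^2 - 0.72*j + 5.99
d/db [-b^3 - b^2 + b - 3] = -3*b^2 - 2*b + 1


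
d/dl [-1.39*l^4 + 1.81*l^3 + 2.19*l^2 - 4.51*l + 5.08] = -5.56*l^3 + 5.43*l^2 + 4.38*l - 4.51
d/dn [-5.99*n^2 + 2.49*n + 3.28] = 2.49 - 11.98*n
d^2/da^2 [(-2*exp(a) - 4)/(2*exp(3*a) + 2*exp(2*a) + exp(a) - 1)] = (-32*exp(6*a) - 168*exp(5*a) - 168*exp(4*a) - 128*exp(3*a) - 120*exp(2*a) - 38*exp(a) - 6)*exp(a)/(8*exp(9*a) + 24*exp(8*a) + 36*exp(7*a) + 20*exp(6*a) - 6*exp(5*a) - 18*exp(4*a) - 5*exp(3*a) + 3*exp(2*a) + 3*exp(a) - 1)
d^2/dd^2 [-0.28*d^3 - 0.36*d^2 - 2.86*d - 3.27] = -1.68*d - 0.72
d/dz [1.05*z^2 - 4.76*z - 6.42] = 2.1*z - 4.76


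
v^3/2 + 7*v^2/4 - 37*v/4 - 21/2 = (v/2 + 1/2)*(v - 7/2)*(v + 6)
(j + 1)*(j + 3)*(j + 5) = j^3 + 9*j^2 + 23*j + 15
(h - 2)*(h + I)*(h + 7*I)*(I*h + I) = I*h^4 - 8*h^3 - I*h^3 + 8*h^2 - 9*I*h^2 + 16*h + 7*I*h + 14*I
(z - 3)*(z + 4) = z^2 + z - 12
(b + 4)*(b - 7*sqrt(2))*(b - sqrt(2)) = b^3 - 8*sqrt(2)*b^2 + 4*b^2 - 32*sqrt(2)*b + 14*b + 56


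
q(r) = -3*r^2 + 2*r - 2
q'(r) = 2 - 6*r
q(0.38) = -1.67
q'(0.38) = -0.28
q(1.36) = -4.83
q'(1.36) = -6.16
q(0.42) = -1.69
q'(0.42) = -0.52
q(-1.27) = -9.38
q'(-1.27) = 9.62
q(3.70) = -35.67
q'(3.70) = -20.20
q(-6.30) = -133.67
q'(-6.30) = 39.80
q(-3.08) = -36.62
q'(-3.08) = 20.48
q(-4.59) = -74.38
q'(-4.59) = 29.54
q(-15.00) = -707.00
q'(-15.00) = 92.00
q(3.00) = -23.00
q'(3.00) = -16.00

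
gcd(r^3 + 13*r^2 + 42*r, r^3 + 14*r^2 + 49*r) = r^2 + 7*r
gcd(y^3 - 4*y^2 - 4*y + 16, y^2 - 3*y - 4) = y - 4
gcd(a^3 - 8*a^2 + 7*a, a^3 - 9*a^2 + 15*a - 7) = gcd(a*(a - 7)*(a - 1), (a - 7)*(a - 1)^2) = a^2 - 8*a + 7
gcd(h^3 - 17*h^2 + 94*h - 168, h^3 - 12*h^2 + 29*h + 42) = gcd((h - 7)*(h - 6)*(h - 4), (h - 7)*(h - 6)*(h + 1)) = h^2 - 13*h + 42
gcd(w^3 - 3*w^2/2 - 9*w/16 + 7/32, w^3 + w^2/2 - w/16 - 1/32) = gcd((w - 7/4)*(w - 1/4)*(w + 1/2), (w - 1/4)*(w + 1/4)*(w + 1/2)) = w^2 + w/4 - 1/8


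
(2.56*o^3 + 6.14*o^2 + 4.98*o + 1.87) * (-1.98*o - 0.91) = -5.0688*o^4 - 14.4868*o^3 - 15.4478*o^2 - 8.2344*o - 1.7017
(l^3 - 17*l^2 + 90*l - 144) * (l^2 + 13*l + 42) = l^5 - 4*l^4 - 89*l^3 + 312*l^2 + 1908*l - 6048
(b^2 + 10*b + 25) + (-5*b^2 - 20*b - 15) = -4*b^2 - 10*b + 10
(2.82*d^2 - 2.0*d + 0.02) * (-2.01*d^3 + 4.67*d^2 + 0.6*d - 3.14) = -5.6682*d^5 + 17.1894*d^4 - 7.6882*d^3 - 9.9614*d^2 + 6.292*d - 0.0628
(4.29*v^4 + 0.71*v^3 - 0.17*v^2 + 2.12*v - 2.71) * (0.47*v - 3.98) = 2.0163*v^5 - 16.7405*v^4 - 2.9057*v^3 + 1.673*v^2 - 9.7113*v + 10.7858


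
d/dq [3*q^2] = 6*q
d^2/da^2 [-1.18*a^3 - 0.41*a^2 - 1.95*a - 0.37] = -7.08*a - 0.82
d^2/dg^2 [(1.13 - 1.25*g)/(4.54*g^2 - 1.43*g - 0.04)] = ((1.25*g - 1.13)*(9.08*g - 1.43)*(18.16*g - 2.86) + (34.05*g - 13.8354)*(-4.54*g^2 + 1.43*g + 0.04))/(-4.54*g^2 + 1.43*g + 0.04)^3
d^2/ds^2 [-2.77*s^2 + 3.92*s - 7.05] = -5.54000000000000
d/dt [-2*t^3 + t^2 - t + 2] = -6*t^2 + 2*t - 1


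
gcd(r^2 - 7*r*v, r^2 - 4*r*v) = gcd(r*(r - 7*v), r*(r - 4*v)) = r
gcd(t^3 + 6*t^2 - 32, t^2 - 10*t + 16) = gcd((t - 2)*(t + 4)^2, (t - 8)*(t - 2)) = t - 2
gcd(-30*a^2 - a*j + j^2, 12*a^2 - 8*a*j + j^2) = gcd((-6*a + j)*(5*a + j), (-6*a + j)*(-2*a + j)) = 6*a - j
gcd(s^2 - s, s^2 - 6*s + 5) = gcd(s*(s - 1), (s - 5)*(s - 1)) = s - 1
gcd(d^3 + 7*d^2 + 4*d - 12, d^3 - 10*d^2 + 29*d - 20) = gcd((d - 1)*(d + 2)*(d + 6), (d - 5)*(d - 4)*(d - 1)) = d - 1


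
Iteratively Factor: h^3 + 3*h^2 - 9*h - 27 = (h + 3)*(h^2 - 9) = (h - 3)*(h + 3)*(h + 3)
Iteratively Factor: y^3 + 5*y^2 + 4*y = (y + 4)*(y^2 + y) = y*(y + 4)*(y + 1)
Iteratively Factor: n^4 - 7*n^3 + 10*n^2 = (n - 5)*(n^3 - 2*n^2) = n*(n - 5)*(n^2 - 2*n) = n*(n - 5)*(n - 2)*(n)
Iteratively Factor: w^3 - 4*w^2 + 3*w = (w)*(w^2 - 4*w + 3) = w*(w - 3)*(w - 1)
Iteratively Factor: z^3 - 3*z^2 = (z - 3)*(z^2) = z*(z - 3)*(z)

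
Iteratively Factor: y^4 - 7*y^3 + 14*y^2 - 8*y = (y - 1)*(y^3 - 6*y^2 + 8*y) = (y - 2)*(y - 1)*(y^2 - 4*y) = (y - 4)*(y - 2)*(y - 1)*(y)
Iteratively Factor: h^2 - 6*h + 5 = (h - 1)*(h - 5)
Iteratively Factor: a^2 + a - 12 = (a - 3)*(a + 4)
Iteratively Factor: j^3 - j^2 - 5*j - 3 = (j - 3)*(j^2 + 2*j + 1) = (j - 3)*(j + 1)*(j + 1)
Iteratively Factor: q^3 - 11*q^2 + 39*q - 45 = (q - 3)*(q^2 - 8*q + 15) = (q - 5)*(q - 3)*(q - 3)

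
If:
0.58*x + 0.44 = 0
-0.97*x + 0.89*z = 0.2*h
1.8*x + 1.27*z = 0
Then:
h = 8.46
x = -0.76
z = 1.08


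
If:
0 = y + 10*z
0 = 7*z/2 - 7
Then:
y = -20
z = 2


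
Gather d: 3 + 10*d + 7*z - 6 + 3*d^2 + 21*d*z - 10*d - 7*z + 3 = 3*d^2 + 21*d*z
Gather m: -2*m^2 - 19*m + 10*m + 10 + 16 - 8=-2*m^2 - 9*m + 18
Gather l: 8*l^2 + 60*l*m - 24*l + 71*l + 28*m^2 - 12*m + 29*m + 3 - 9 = 8*l^2 + l*(60*m + 47) + 28*m^2 + 17*m - 6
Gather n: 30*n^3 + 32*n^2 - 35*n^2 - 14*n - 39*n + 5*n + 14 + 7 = 30*n^3 - 3*n^2 - 48*n + 21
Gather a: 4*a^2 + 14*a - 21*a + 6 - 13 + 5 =4*a^2 - 7*a - 2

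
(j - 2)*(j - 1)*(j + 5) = j^3 + 2*j^2 - 13*j + 10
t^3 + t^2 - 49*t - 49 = (t - 7)*(t + 1)*(t + 7)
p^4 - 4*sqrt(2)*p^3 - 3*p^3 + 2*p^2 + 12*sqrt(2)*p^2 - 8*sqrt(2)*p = p*(p - 2)*(p - 1)*(p - 4*sqrt(2))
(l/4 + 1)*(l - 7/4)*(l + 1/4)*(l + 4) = l^4/4 + 13*l^3/8 + 57*l^2/64 - 55*l/8 - 7/4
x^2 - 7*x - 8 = (x - 8)*(x + 1)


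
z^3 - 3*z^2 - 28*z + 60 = (z - 6)*(z - 2)*(z + 5)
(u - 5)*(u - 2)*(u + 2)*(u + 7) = u^4 + 2*u^3 - 39*u^2 - 8*u + 140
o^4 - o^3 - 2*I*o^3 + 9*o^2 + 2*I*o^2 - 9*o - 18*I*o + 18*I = (o - 1)*(o - 3*I)*(o - 2*I)*(o + 3*I)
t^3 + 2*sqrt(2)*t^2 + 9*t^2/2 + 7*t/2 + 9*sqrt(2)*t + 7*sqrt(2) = (t + 1)*(t + 7/2)*(t + 2*sqrt(2))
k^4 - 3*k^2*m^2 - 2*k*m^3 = k*(k - 2*m)*(k + m)^2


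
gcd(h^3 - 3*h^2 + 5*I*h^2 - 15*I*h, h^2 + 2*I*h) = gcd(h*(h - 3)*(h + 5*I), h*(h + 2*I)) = h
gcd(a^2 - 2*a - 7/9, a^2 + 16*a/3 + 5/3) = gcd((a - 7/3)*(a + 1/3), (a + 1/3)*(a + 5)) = a + 1/3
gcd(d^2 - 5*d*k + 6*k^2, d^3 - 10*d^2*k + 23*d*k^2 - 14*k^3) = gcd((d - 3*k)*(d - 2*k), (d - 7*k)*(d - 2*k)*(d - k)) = d - 2*k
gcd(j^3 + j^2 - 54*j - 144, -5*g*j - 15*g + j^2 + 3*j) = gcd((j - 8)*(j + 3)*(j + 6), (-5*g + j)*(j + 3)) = j + 3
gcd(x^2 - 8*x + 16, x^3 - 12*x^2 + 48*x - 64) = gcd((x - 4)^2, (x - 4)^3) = x^2 - 8*x + 16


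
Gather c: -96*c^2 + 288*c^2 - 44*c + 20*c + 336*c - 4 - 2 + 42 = 192*c^2 + 312*c + 36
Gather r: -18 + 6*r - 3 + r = 7*r - 21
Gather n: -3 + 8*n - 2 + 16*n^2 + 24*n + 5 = 16*n^2 + 32*n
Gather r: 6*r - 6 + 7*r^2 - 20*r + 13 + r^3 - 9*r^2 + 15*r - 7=r^3 - 2*r^2 + r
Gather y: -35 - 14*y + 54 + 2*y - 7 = 12 - 12*y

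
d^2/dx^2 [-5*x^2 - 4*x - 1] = -10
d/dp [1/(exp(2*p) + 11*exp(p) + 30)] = (-2*exp(p) - 11)*exp(p)/(exp(2*p) + 11*exp(p) + 30)^2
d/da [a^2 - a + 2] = 2*a - 1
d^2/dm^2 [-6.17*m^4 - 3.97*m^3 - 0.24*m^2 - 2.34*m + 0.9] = -74.04*m^2 - 23.82*m - 0.48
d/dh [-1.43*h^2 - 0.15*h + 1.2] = -2.86*h - 0.15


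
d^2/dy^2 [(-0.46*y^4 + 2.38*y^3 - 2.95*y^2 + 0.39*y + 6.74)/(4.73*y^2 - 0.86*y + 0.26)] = (-20.583068*y^6 + 11.2271280000001*y^5 - 5.43554400000016*y^4 - 7.23681400000004*y^3 + 922.961376*y^2 - 166.414236*y - 6.832328)/(105.823817*y^6 - 57.722082*y^5 + 27.945786*y^4 - 6.981824*y^3 + 1.536132*y^2 - 0.174408*y + 0.017576)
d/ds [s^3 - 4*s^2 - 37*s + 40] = 3*s^2 - 8*s - 37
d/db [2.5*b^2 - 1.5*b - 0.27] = 5.0*b - 1.5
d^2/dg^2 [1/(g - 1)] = 2/(g - 1)^3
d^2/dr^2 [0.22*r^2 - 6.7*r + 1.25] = 0.440000000000000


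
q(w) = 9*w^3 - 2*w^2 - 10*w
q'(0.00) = -10.00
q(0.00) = 0.00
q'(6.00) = 938.00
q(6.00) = 1812.00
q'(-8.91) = 2169.12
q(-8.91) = -6435.81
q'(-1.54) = 60.19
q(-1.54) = -22.21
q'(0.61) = -2.39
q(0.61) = -4.80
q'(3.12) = 240.35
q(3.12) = 222.67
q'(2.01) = 91.04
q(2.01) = 44.91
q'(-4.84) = 641.85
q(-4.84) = -1018.87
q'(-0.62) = 2.86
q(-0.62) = 3.29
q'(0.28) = -9.00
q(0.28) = -2.76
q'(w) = 27*w^2 - 4*w - 10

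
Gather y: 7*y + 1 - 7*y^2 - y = -7*y^2 + 6*y + 1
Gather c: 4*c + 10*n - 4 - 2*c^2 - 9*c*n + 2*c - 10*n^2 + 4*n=-2*c^2 + c*(6 - 9*n) - 10*n^2 + 14*n - 4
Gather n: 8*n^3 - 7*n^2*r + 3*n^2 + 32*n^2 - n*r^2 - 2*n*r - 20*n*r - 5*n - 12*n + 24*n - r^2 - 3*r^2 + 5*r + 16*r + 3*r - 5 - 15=8*n^3 + n^2*(35 - 7*r) + n*(-r^2 - 22*r + 7) - 4*r^2 + 24*r - 20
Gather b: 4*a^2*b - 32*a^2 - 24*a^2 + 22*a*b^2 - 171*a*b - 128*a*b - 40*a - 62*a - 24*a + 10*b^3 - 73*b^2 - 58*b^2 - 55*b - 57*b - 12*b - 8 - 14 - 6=-56*a^2 - 126*a + 10*b^3 + b^2*(22*a - 131) + b*(4*a^2 - 299*a - 124) - 28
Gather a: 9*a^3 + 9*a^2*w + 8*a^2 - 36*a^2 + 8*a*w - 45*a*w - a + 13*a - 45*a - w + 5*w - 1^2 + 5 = 9*a^3 + a^2*(9*w - 28) + a*(-37*w - 33) + 4*w + 4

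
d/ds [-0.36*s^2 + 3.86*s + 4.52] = 3.86 - 0.72*s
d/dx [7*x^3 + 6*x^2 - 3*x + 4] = 21*x^2 + 12*x - 3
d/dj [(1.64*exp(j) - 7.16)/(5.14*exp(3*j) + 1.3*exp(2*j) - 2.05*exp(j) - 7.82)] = (-16.8592*exp(3*j) + 108.2752*exp(2*j) + 18.616*exp(j) - 27.5028)*exp(j)/(26.4196*exp(6*j) + 13.364*exp(5*j) - 19.384*exp(4*j) - 85.7196*exp(3*j) - 16.1295*exp(2*j) + 32.062*exp(j) + 61.1524)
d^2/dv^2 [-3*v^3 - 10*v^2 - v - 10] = -18*v - 20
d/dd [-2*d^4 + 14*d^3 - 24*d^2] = 2*d*(-4*d^2 + 21*d - 24)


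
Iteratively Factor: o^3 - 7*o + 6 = (o - 2)*(o^2 + 2*o - 3) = (o - 2)*(o + 3)*(o - 1)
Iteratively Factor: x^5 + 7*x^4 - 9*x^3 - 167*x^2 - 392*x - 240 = (x + 1)*(x^4 + 6*x^3 - 15*x^2 - 152*x - 240) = (x - 5)*(x + 1)*(x^3 + 11*x^2 + 40*x + 48) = (x - 5)*(x + 1)*(x + 4)*(x^2 + 7*x + 12) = (x - 5)*(x + 1)*(x + 3)*(x + 4)*(x + 4)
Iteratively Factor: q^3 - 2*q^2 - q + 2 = (q - 2)*(q^2 - 1) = (q - 2)*(q - 1)*(q + 1)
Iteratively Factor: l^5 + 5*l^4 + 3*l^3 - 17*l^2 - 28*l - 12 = (l - 2)*(l^4 + 7*l^3 + 17*l^2 + 17*l + 6) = (l - 2)*(l + 3)*(l^3 + 4*l^2 + 5*l + 2) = (l - 2)*(l + 1)*(l + 3)*(l^2 + 3*l + 2) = (l - 2)*(l + 1)*(l + 2)*(l + 3)*(l + 1)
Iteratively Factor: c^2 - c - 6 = (c + 2)*(c - 3)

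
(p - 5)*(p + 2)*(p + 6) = p^3 + 3*p^2 - 28*p - 60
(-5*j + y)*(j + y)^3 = -5*j^4 - 14*j^3*y - 12*j^2*y^2 - 2*j*y^3 + y^4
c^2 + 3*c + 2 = (c + 1)*(c + 2)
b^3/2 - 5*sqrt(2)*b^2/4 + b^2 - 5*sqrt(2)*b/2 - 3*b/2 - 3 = (b/2 + 1)*(b - 3*sqrt(2))*(b + sqrt(2)/2)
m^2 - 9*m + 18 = (m - 6)*(m - 3)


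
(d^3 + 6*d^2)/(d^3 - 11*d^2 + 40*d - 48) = d^2*(d + 6)/(d^3 - 11*d^2 + 40*d - 48)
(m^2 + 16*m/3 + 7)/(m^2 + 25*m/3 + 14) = (m + 3)/(m + 6)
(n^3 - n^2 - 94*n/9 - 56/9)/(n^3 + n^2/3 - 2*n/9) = (3*n^2 - 5*n - 28)/(n*(3*n - 1))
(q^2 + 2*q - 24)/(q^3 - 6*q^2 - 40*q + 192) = 1/(q - 8)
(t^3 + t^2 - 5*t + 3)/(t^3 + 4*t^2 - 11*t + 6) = (t + 3)/(t + 6)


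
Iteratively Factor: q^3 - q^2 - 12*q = (q)*(q^2 - q - 12) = q*(q + 3)*(q - 4)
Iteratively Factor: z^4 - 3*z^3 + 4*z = (z + 1)*(z^3 - 4*z^2 + 4*z) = (z - 2)*(z + 1)*(z^2 - 2*z) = (z - 2)^2*(z + 1)*(z)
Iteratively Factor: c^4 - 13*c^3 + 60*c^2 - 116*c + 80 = (c - 2)*(c^3 - 11*c^2 + 38*c - 40) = (c - 4)*(c - 2)*(c^2 - 7*c + 10) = (c - 4)*(c - 2)^2*(c - 5)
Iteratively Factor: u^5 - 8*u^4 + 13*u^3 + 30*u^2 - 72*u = (u - 4)*(u^4 - 4*u^3 - 3*u^2 + 18*u) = (u - 4)*(u + 2)*(u^3 - 6*u^2 + 9*u) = (u - 4)*(u - 3)*(u + 2)*(u^2 - 3*u) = (u - 4)*(u - 3)^2*(u + 2)*(u)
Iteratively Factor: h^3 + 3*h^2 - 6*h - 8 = (h + 1)*(h^2 + 2*h - 8) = (h + 1)*(h + 4)*(h - 2)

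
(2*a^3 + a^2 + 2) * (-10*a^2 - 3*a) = -20*a^5 - 16*a^4 - 3*a^3 - 20*a^2 - 6*a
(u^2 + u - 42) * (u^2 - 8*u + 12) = u^4 - 7*u^3 - 38*u^2 + 348*u - 504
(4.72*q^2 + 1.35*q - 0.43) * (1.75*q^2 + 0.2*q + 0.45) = 8.26*q^4 + 3.3065*q^3 + 1.6415*q^2 + 0.5215*q - 0.1935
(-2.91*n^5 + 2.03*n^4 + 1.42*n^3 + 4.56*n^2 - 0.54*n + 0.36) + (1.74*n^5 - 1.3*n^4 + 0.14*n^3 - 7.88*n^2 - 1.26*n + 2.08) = -1.17*n^5 + 0.73*n^4 + 1.56*n^3 - 3.32*n^2 - 1.8*n + 2.44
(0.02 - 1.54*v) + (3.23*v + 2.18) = 1.69*v + 2.2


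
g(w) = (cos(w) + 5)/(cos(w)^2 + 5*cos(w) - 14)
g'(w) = (2*sin(w)*cos(w) + 5*sin(w))*(cos(w) + 5)/(cos(w)^2 + 5*cos(w) - 14)^2 - sin(w)/(cos(w)^2 + 5*cos(w) - 14) = (cos(w)^2 + 10*cos(w) + 39)*sin(w)/(cos(w)^2 + 5*cos(w) - 14)^2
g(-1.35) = -0.41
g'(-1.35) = -0.24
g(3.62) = -0.23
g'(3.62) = -0.05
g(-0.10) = -0.75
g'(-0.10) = -0.08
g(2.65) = -0.23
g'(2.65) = 0.05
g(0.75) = -0.58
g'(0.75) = 0.33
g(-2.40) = -0.25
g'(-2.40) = -0.07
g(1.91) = -0.30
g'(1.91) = 0.14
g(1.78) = -0.32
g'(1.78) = 0.16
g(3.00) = -0.22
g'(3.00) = 0.01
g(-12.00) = -0.64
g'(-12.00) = 0.31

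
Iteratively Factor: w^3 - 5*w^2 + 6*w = (w - 2)*(w^2 - 3*w) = w*(w - 2)*(w - 3)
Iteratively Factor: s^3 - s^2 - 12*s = (s - 4)*(s^2 + 3*s) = (s - 4)*(s + 3)*(s)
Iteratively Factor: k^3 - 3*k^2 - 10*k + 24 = (k - 4)*(k^2 + k - 6) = (k - 4)*(k + 3)*(k - 2)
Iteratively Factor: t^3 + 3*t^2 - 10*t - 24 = (t + 4)*(t^2 - t - 6) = (t - 3)*(t + 4)*(t + 2)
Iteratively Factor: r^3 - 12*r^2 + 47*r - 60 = (r - 5)*(r^2 - 7*r + 12) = (r - 5)*(r - 4)*(r - 3)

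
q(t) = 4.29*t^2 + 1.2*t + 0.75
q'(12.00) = 104.16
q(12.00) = 632.91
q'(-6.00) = -50.28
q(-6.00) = 147.99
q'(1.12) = 10.81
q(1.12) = 7.48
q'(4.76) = 42.04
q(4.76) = 103.66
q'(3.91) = 34.75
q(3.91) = 71.03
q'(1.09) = 10.55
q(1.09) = 7.15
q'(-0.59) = -3.86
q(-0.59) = 1.54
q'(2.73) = 24.62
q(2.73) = 36.00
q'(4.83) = 42.64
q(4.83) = 106.63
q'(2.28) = 20.76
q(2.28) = 25.79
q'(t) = 8.58*t + 1.2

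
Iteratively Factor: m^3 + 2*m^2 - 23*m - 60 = (m - 5)*(m^2 + 7*m + 12) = (m - 5)*(m + 3)*(m + 4)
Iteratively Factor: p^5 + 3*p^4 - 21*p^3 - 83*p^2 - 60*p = (p + 1)*(p^4 + 2*p^3 - 23*p^2 - 60*p) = p*(p + 1)*(p^3 + 2*p^2 - 23*p - 60) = p*(p + 1)*(p + 4)*(p^2 - 2*p - 15) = p*(p + 1)*(p + 3)*(p + 4)*(p - 5)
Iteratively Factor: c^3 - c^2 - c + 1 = (c + 1)*(c^2 - 2*c + 1) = (c - 1)*(c + 1)*(c - 1)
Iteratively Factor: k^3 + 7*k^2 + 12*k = (k + 4)*(k^2 + 3*k) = (k + 3)*(k + 4)*(k)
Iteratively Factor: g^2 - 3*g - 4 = (g - 4)*(g + 1)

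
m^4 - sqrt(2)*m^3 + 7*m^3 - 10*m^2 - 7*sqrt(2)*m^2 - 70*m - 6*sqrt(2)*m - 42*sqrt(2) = (m + 7)*(m - 3*sqrt(2))*(m + sqrt(2))^2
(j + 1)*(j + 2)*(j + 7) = j^3 + 10*j^2 + 23*j + 14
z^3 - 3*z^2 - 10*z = z*(z - 5)*(z + 2)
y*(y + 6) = y^2 + 6*y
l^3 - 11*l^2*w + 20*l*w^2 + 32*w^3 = (l - 8*w)*(l - 4*w)*(l + w)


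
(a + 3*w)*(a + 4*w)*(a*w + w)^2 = a^4*w^2 + 7*a^3*w^3 + 2*a^3*w^2 + 12*a^2*w^4 + 14*a^2*w^3 + a^2*w^2 + 24*a*w^4 + 7*a*w^3 + 12*w^4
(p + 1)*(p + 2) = p^2 + 3*p + 2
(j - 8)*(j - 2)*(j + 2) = j^3 - 8*j^2 - 4*j + 32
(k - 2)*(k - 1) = k^2 - 3*k + 2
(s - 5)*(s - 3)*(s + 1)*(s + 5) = s^4 - 2*s^3 - 28*s^2 + 50*s + 75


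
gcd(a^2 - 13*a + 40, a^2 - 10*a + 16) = a - 8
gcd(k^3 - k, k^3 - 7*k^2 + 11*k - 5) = k - 1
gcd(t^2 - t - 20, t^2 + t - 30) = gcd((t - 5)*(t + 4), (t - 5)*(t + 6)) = t - 5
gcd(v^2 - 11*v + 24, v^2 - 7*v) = 1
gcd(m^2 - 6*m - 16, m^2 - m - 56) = m - 8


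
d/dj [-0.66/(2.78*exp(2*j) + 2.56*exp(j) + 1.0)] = (3.6696*exp(j) + 1.6896)*exp(j)/(2.78*exp(2*j) + 2.56*exp(j) + 1.0)^2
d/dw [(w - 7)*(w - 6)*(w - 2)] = 3*w^2 - 30*w + 68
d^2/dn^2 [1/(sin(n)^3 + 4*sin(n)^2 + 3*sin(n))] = (-9*sin(n)^2 - 35*sin(n) - 23 + 51/sin(n) + 54/sin(n)^2 + 18/sin(n)^3)/((sin(n) + 1)^2*(sin(n) + 3)^3)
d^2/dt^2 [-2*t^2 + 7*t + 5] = -4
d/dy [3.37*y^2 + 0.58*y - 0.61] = 6.74*y + 0.58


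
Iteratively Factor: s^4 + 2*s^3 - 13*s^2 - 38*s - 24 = (s + 2)*(s^3 - 13*s - 12) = (s + 1)*(s + 2)*(s^2 - s - 12) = (s - 4)*(s + 1)*(s + 2)*(s + 3)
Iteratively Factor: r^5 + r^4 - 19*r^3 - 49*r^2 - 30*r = (r + 2)*(r^4 - r^3 - 17*r^2 - 15*r) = (r + 2)*(r + 3)*(r^3 - 4*r^2 - 5*r) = (r - 5)*(r + 2)*(r + 3)*(r^2 + r) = r*(r - 5)*(r + 2)*(r + 3)*(r + 1)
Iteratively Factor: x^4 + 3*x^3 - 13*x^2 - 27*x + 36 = (x + 3)*(x^3 - 13*x + 12) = (x + 3)*(x + 4)*(x^2 - 4*x + 3) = (x - 3)*(x + 3)*(x + 4)*(x - 1)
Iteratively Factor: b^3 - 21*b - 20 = (b - 5)*(b^2 + 5*b + 4) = (b - 5)*(b + 4)*(b + 1)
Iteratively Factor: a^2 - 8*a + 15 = (a - 3)*(a - 5)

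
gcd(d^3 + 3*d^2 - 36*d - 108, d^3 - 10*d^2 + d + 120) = d + 3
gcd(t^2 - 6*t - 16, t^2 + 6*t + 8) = t + 2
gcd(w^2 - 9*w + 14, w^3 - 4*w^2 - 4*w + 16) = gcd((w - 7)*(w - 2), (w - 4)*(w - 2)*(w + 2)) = w - 2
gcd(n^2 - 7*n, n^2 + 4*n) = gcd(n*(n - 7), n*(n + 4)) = n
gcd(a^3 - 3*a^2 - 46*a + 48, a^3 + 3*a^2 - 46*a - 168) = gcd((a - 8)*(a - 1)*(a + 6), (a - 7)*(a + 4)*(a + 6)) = a + 6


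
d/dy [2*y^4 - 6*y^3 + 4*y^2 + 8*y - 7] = 8*y^3 - 18*y^2 + 8*y + 8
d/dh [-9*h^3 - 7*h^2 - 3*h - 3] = -27*h^2 - 14*h - 3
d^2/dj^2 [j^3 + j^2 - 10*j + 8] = 6*j + 2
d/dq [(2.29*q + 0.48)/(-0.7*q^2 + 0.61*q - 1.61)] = (1.603*q^2 + 0.672*q - 3.9797)/(0.49*q^4 - 0.854*q^3 + 2.6261*q^2 - 1.9642*q + 2.5921)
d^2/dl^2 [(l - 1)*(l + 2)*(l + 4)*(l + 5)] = 12*l^2 + 60*l + 54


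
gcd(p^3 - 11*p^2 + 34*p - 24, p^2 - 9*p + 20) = p - 4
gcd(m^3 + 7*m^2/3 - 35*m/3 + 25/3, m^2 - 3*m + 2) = m - 1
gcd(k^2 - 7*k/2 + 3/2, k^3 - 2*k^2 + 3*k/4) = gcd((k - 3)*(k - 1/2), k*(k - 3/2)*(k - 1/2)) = k - 1/2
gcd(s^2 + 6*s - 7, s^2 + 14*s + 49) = s + 7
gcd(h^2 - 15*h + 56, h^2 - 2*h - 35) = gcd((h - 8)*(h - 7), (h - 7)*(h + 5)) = h - 7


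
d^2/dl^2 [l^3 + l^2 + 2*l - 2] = 6*l + 2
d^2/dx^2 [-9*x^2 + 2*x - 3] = -18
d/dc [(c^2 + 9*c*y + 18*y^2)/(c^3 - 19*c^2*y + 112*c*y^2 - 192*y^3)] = (c^3 + 26*c^2*y - 21*c*y^2 - 468*y^3)/(-c^5 + 30*c^4*y - 345*c^3*y^2 + 1880*c^2*y^3 - 4800*c*y^4 + 4608*y^5)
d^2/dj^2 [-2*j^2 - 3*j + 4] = -4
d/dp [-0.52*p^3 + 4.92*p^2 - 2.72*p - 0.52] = -1.56*p^2 + 9.84*p - 2.72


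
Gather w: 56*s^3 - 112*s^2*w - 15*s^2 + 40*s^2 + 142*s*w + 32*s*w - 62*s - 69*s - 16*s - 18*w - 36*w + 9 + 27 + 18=56*s^3 + 25*s^2 - 147*s + w*(-112*s^2 + 174*s - 54) + 54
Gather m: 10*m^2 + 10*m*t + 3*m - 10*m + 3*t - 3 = 10*m^2 + m*(10*t - 7) + 3*t - 3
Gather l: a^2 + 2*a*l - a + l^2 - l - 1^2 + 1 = a^2 - a + l^2 + l*(2*a - 1)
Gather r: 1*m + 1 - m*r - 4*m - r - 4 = -3*m + r*(-m - 1) - 3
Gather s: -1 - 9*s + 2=1 - 9*s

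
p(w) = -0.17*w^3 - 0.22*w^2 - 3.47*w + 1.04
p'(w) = -0.51*w^2 - 0.44*w - 3.47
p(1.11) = -3.32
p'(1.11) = -4.59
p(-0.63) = 3.18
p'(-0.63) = -3.40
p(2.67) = -13.03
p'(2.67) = -8.28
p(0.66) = -1.39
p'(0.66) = -3.98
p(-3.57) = 18.36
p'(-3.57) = -8.40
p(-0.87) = 4.00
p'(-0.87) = -3.47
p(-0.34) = 2.20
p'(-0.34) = -3.38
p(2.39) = -10.83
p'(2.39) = -7.43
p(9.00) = -171.94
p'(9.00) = -48.74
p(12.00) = -366.04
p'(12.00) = -82.19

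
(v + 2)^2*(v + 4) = v^3 + 8*v^2 + 20*v + 16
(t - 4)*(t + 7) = t^2 + 3*t - 28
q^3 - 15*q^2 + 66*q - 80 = (q - 8)*(q - 5)*(q - 2)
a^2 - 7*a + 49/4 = (a - 7/2)^2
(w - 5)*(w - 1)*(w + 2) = w^3 - 4*w^2 - 7*w + 10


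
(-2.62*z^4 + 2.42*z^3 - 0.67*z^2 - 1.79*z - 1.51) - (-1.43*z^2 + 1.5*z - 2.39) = -2.62*z^4 + 2.42*z^3 + 0.76*z^2 - 3.29*z + 0.88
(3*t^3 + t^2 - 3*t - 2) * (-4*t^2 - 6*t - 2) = -12*t^5 - 22*t^4 + 24*t^2 + 18*t + 4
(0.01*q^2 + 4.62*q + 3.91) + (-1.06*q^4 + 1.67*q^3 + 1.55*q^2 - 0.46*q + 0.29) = -1.06*q^4 + 1.67*q^3 + 1.56*q^2 + 4.16*q + 4.2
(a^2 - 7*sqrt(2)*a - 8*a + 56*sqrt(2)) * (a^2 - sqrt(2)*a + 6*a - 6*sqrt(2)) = a^4 - 8*sqrt(2)*a^3 - 2*a^3 - 34*a^2 + 16*sqrt(2)*a^2 - 28*a + 384*sqrt(2)*a - 672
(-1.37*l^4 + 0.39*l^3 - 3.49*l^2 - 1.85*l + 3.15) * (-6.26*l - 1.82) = 8.5762*l^5 + 0.0520000000000005*l^4 + 21.1376*l^3 + 17.9328*l^2 - 16.352*l - 5.733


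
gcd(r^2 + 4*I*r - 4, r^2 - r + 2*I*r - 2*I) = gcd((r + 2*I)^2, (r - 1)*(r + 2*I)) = r + 2*I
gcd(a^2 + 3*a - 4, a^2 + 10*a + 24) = a + 4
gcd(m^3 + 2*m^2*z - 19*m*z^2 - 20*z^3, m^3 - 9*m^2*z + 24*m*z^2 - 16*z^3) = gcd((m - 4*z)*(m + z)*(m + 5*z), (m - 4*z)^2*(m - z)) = -m + 4*z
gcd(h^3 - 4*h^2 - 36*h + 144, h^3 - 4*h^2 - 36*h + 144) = h^3 - 4*h^2 - 36*h + 144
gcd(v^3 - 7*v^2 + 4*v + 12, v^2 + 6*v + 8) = 1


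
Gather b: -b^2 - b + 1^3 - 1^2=-b^2 - b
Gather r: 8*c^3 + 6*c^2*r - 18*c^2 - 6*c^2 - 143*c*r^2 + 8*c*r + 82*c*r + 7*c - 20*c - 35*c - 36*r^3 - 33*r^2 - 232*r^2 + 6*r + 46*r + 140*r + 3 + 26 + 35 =8*c^3 - 24*c^2 - 48*c - 36*r^3 + r^2*(-143*c - 265) + r*(6*c^2 + 90*c + 192) + 64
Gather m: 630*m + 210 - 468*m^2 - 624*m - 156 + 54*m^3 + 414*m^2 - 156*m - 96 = 54*m^3 - 54*m^2 - 150*m - 42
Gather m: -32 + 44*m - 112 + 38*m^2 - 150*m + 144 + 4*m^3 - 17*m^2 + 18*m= 4*m^3 + 21*m^2 - 88*m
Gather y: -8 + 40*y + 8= 40*y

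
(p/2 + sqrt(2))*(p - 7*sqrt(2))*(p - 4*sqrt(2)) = p^3/2 - 9*sqrt(2)*p^2/2 + 6*p + 56*sqrt(2)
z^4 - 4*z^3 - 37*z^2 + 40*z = z*(z - 8)*(z - 1)*(z + 5)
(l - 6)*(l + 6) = l^2 - 36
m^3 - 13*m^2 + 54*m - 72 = (m - 6)*(m - 4)*(m - 3)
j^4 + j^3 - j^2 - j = j*(j - 1)*(j + 1)^2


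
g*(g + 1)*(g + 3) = g^3 + 4*g^2 + 3*g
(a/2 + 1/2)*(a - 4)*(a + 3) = a^3/2 - 13*a/2 - 6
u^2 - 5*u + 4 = (u - 4)*(u - 1)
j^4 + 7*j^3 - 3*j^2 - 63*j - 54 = (j - 3)*(j + 1)*(j + 3)*(j + 6)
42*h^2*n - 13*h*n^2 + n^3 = n*(-7*h + n)*(-6*h + n)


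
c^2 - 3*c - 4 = (c - 4)*(c + 1)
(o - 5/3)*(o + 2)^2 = o^3 + 7*o^2/3 - 8*o/3 - 20/3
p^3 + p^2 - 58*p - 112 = (p - 8)*(p + 2)*(p + 7)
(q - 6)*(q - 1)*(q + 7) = q^3 - 43*q + 42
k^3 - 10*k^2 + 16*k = k*(k - 8)*(k - 2)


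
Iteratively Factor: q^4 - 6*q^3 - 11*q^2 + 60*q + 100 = (q + 2)*(q^3 - 8*q^2 + 5*q + 50) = (q - 5)*(q + 2)*(q^2 - 3*q - 10) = (q - 5)*(q + 2)^2*(q - 5)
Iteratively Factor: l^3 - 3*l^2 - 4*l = (l - 4)*(l^2 + l) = l*(l - 4)*(l + 1)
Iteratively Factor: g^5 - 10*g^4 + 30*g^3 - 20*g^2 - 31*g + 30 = (g - 3)*(g^4 - 7*g^3 + 9*g^2 + 7*g - 10) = (g - 3)*(g + 1)*(g^3 - 8*g^2 + 17*g - 10) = (g - 3)*(g - 2)*(g + 1)*(g^2 - 6*g + 5) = (g - 5)*(g - 3)*(g - 2)*(g + 1)*(g - 1)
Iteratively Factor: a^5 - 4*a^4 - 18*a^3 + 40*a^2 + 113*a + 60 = (a - 4)*(a^4 - 18*a^2 - 32*a - 15) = (a - 4)*(a + 1)*(a^3 - a^2 - 17*a - 15) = (a - 4)*(a + 1)^2*(a^2 - 2*a - 15) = (a - 5)*(a - 4)*(a + 1)^2*(a + 3)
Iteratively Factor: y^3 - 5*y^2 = (y)*(y^2 - 5*y) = y*(y - 5)*(y)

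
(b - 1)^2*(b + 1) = b^3 - b^2 - b + 1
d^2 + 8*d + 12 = (d + 2)*(d + 6)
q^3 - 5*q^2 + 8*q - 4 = (q - 2)^2*(q - 1)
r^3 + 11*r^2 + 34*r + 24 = (r + 1)*(r + 4)*(r + 6)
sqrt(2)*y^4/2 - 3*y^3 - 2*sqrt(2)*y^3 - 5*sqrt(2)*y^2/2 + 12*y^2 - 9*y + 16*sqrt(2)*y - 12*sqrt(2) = (y - 3)*(y - 1)*(y - 4*sqrt(2))*(sqrt(2)*y/2 + 1)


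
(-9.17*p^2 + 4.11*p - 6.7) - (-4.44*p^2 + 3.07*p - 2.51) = -4.73*p^2 + 1.04*p - 4.19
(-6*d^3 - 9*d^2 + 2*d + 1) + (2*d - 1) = -6*d^3 - 9*d^2 + 4*d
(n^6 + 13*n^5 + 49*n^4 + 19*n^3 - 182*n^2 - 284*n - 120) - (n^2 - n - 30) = n^6 + 13*n^5 + 49*n^4 + 19*n^3 - 183*n^2 - 283*n - 90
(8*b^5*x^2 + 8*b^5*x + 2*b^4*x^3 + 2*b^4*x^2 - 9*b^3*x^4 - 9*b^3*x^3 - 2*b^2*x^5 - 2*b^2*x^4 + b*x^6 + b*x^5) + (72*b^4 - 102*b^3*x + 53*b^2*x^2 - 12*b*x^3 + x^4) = 8*b^5*x^2 + 8*b^5*x + 2*b^4*x^3 + 2*b^4*x^2 + 72*b^4 - 9*b^3*x^4 - 9*b^3*x^3 - 102*b^3*x - 2*b^2*x^5 - 2*b^2*x^4 + 53*b^2*x^2 + b*x^6 + b*x^5 - 12*b*x^3 + x^4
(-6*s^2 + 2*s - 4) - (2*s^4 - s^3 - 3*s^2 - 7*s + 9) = -2*s^4 + s^3 - 3*s^2 + 9*s - 13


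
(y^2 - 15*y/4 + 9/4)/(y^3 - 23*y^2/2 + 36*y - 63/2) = (4*y - 3)/(2*(2*y^2 - 17*y + 21))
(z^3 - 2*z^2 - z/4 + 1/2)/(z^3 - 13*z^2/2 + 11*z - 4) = (z + 1/2)/(z - 4)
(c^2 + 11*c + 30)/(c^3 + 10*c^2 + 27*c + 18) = (c + 5)/(c^2 + 4*c + 3)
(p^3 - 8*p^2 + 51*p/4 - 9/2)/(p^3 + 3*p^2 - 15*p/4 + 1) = (2*p^2 - 15*p + 18)/(2*p^2 + 7*p - 4)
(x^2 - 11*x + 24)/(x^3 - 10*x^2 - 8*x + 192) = (x - 3)/(x^2 - 2*x - 24)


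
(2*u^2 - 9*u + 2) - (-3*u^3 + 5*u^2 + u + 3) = 3*u^3 - 3*u^2 - 10*u - 1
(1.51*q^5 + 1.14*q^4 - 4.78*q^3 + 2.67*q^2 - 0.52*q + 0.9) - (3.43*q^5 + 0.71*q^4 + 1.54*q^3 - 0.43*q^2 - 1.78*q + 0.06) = -1.92*q^5 + 0.43*q^4 - 6.32*q^3 + 3.1*q^2 + 1.26*q + 0.84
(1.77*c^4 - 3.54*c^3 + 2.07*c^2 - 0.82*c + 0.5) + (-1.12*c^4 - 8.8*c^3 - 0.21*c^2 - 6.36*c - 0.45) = 0.65*c^4 - 12.34*c^3 + 1.86*c^2 - 7.18*c + 0.05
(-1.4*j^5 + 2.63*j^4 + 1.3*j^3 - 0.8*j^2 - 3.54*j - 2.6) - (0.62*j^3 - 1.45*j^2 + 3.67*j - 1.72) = -1.4*j^5 + 2.63*j^4 + 0.68*j^3 + 0.65*j^2 - 7.21*j - 0.88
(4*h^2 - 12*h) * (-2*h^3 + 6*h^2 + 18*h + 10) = -8*h^5 + 48*h^4 - 176*h^2 - 120*h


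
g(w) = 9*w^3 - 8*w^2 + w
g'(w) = 27*w^2 - 16*w + 1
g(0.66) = -0.24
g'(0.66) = 2.20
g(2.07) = 47.62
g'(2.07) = 83.57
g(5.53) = 1282.89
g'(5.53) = 738.20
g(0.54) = -0.38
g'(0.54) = 0.23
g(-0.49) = -3.47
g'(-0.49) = 15.32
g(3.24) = 225.37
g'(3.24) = 232.60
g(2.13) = 52.81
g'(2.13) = 89.42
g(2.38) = 78.40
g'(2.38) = 115.86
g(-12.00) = -16716.00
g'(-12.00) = 4081.00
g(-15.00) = -32190.00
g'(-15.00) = 6316.00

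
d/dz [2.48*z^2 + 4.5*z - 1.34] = 4.96*z + 4.5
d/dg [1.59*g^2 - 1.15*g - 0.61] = 3.18*g - 1.15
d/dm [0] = 0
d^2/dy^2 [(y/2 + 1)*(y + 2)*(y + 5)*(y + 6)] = 6*y^2 + 45*y + 78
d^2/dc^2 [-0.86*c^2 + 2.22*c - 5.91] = -1.72000000000000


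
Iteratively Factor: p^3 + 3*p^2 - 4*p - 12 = (p + 3)*(p^2 - 4) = (p - 2)*(p + 3)*(p + 2)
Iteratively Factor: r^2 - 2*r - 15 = (r - 5)*(r + 3)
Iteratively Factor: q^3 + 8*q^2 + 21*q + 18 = (q + 3)*(q^2 + 5*q + 6) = (q + 3)^2*(q + 2)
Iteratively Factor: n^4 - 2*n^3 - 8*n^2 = (n)*(n^3 - 2*n^2 - 8*n) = n*(n + 2)*(n^2 - 4*n) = n*(n - 4)*(n + 2)*(n)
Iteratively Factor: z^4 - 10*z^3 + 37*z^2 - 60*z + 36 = (z - 3)*(z^3 - 7*z^2 + 16*z - 12) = (z - 3)^2*(z^2 - 4*z + 4) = (z - 3)^2*(z - 2)*(z - 2)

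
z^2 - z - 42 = (z - 7)*(z + 6)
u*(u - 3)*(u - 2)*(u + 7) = u^4 + 2*u^3 - 29*u^2 + 42*u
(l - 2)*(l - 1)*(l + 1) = l^3 - 2*l^2 - l + 2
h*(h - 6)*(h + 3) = h^3 - 3*h^2 - 18*h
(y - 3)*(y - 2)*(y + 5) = y^3 - 19*y + 30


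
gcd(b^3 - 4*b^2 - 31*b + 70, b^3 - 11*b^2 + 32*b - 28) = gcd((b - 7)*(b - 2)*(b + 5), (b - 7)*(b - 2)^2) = b^2 - 9*b + 14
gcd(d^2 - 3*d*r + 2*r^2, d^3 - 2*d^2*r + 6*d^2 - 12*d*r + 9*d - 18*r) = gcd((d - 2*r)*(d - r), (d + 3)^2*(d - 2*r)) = -d + 2*r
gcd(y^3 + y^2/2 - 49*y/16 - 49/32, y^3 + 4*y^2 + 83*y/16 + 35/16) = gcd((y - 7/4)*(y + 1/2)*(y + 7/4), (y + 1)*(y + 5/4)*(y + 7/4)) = y + 7/4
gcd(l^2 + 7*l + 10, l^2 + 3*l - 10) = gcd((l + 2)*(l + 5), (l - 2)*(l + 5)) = l + 5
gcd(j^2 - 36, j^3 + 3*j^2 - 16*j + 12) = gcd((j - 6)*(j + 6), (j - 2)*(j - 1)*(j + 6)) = j + 6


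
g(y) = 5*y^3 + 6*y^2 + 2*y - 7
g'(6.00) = 614.00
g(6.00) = 1301.00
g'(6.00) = 614.00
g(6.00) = 1301.00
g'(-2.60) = 72.20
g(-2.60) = -59.52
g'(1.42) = 49.29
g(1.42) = 22.25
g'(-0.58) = 0.09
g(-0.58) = -7.12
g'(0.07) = 2.91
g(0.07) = -6.83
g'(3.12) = 185.46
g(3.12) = 209.50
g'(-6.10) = 486.95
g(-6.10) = -930.84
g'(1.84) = 74.86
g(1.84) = 48.14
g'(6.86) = 790.21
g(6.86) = 1903.22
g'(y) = 15*y^2 + 12*y + 2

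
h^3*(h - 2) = h^4 - 2*h^3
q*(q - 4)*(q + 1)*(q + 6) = q^4 + 3*q^3 - 22*q^2 - 24*q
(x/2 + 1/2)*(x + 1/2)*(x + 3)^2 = x^4/2 + 15*x^3/4 + 37*x^2/4 + 33*x/4 + 9/4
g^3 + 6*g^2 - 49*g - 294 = (g - 7)*(g + 6)*(g + 7)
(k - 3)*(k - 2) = k^2 - 5*k + 6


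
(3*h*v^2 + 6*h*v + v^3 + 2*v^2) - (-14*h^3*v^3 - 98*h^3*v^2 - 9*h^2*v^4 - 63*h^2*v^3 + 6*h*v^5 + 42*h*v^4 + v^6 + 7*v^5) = 14*h^3*v^3 + 98*h^3*v^2 + 9*h^2*v^4 + 63*h^2*v^3 - 6*h*v^5 - 42*h*v^4 + 3*h*v^2 + 6*h*v - v^6 - 7*v^5 + v^3 + 2*v^2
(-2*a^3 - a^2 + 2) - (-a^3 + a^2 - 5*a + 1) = -a^3 - 2*a^2 + 5*a + 1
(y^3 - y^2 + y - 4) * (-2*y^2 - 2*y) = -2*y^5 + 6*y^2 + 8*y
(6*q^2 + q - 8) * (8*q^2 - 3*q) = 48*q^4 - 10*q^3 - 67*q^2 + 24*q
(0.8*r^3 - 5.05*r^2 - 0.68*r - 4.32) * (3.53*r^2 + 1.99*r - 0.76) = 2.824*r^5 - 16.2345*r^4 - 13.0579*r^3 - 12.7648*r^2 - 8.08*r + 3.2832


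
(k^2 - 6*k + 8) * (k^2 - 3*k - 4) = k^4 - 9*k^3 + 22*k^2 - 32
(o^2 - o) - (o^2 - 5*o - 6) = 4*o + 6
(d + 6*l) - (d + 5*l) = l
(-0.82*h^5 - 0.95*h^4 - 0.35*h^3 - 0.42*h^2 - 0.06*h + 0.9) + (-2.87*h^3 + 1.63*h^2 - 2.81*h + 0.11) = -0.82*h^5 - 0.95*h^4 - 3.22*h^3 + 1.21*h^2 - 2.87*h + 1.01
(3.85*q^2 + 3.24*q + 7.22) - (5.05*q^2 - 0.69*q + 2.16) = -1.2*q^2 + 3.93*q + 5.06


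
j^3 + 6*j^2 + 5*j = j*(j + 1)*(j + 5)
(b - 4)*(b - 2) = b^2 - 6*b + 8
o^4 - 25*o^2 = o^2*(o - 5)*(o + 5)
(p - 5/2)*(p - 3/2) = p^2 - 4*p + 15/4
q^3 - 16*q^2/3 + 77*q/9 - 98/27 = (q - 7/3)^2*(q - 2/3)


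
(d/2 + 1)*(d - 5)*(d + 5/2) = d^3/2 - d^2/4 - 35*d/4 - 25/2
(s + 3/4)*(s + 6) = s^2 + 27*s/4 + 9/2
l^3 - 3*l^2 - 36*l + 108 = (l - 6)*(l - 3)*(l + 6)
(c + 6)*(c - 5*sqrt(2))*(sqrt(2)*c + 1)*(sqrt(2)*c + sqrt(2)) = 2*c^4 - 9*sqrt(2)*c^3 + 14*c^3 - 63*sqrt(2)*c^2 + 2*c^2 - 54*sqrt(2)*c - 70*c - 60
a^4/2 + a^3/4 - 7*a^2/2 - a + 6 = (a/2 + 1)*(a - 2)*(a - 3/2)*(a + 2)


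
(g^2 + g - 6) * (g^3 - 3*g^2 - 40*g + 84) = g^5 - 2*g^4 - 49*g^3 + 62*g^2 + 324*g - 504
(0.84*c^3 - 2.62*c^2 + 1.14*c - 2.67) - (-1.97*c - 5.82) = 0.84*c^3 - 2.62*c^2 + 3.11*c + 3.15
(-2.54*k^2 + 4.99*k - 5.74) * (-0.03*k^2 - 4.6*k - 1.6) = 0.0762*k^4 + 11.5343*k^3 - 18.7178*k^2 + 18.42*k + 9.184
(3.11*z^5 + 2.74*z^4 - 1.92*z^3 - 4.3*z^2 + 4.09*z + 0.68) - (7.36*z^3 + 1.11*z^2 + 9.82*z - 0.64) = 3.11*z^5 + 2.74*z^4 - 9.28*z^3 - 5.41*z^2 - 5.73*z + 1.32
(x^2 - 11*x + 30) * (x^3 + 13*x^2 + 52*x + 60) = x^5 + 2*x^4 - 61*x^3 - 122*x^2 + 900*x + 1800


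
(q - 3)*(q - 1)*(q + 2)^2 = q^4 - 9*q^2 - 4*q + 12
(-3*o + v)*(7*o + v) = -21*o^2 + 4*o*v + v^2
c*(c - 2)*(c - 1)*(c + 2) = c^4 - c^3 - 4*c^2 + 4*c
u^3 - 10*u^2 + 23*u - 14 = (u - 7)*(u - 2)*(u - 1)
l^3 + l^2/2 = l^2*(l + 1/2)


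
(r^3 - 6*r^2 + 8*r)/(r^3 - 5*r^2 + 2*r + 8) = r/(r + 1)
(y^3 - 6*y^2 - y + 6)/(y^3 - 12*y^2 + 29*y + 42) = (y - 1)/(y - 7)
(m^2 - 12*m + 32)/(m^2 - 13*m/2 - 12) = 2*(m - 4)/(2*m + 3)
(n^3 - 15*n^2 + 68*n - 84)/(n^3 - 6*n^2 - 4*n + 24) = (n - 7)/(n + 2)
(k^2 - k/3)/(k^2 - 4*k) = (k - 1/3)/(k - 4)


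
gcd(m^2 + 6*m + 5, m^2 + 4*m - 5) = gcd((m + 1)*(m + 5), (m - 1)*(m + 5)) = m + 5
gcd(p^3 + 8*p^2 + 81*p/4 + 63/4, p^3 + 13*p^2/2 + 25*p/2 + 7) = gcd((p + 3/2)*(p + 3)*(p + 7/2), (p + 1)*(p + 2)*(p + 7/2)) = p + 7/2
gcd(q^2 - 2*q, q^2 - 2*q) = q^2 - 2*q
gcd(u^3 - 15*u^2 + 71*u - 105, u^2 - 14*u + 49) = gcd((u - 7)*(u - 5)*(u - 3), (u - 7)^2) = u - 7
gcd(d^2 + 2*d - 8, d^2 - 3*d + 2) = d - 2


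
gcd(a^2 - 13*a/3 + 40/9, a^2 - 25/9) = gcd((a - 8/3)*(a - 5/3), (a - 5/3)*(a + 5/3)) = a - 5/3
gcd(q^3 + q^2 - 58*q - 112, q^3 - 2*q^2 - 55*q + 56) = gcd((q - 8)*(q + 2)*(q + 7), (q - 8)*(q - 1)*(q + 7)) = q^2 - q - 56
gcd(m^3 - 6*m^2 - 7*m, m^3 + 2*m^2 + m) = m^2 + m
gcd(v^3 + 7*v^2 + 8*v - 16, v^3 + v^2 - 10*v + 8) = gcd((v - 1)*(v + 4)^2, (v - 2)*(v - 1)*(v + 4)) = v^2 + 3*v - 4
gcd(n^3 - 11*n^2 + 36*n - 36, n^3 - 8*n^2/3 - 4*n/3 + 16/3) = n - 2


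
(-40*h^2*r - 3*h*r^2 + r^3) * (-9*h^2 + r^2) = 360*h^4*r + 27*h^3*r^2 - 49*h^2*r^3 - 3*h*r^4 + r^5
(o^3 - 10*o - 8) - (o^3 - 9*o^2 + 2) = 9*o^2 - 10*o - 10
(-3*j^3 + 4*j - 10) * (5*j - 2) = -15*j^4 + 6*j^3 + 20*j^2 - 58*j + 20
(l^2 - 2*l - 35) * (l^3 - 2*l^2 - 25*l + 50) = l^5 - 4*l^4 - 56*l^3 + 170*l^2 + 775*l - 1750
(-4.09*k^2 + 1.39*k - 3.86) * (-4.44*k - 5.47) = 18.1596*k^3 + 16.2007*k^2 + 9.5351*k + 21.1142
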